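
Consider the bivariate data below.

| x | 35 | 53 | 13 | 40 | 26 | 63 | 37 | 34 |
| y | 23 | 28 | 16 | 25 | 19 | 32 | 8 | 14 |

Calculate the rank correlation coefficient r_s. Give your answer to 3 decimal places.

0.690

Rank x: 4, 7, 1, 6, 2, 8, 5, 3
Rank y: 5, 7, 3, 6, 4, 8, 1, 2
d = rank(x) − rank(y): -1, 0, -2, 0, -2, 0, 4, 1; Σd² = 26
ρ = 1 − 6Σd² / [n(n²−1)] = 1 − 6×26 / (8×63) = 1 − 156/504 ≈ 0.690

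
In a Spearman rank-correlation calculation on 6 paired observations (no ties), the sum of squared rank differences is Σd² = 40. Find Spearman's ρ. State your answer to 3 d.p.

ρ = 1 − 6Σd² / [n(n²−1)] = 1 − 6×40 / (6×35)
  = 1 − 240/210 = 1 − 1.1429 ≈ -0.143

-0.143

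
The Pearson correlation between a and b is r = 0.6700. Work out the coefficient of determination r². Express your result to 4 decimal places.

r² = (0.6700)² = 0.4489

0.4489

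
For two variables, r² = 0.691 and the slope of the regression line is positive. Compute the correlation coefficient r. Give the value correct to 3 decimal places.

|r| = √0.691 = 0.831
The association is positive, so r = 0.831.

0.831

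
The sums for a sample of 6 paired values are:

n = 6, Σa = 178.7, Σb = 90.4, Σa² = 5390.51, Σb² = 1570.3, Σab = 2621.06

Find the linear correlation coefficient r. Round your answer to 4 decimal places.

r = (nΣab − ΣaΣb) / √[(nΣa² − (Σa)²)(nΣb² − (Σb)²)]
Numerator: 6×2621.06 − 178.7×90.4 = -428.12
Denominator: √[(32343.06 − 31933.69)(9421.8 − 8172.16)] = √[409.37 × 1249.64] = 715.2378
r = -428.12 / 715.2378 ≈ -0.5986

-0.5986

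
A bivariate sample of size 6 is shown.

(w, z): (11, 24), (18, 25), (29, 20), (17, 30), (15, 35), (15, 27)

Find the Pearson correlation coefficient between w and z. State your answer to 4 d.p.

n = 6, Σw = 105, Σz = 161, Σw² = 2025, Σz² = 4455, Σwz = 2734
nΣwz − ΣwΣz = 16404 − 16905 = -501
nΣw² − (Σw)² = 12150 − 11025 = 1125; nΣz² − (Σz)² = 26730 − 25921 = 809
r = -501 / √(1125 × 809) = -501 / 954.0047 ≈ -0.5252

-0.5252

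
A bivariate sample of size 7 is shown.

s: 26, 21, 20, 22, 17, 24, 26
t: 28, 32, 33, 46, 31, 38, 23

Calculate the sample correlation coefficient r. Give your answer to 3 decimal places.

n = 7, Σs = 156, Σt = 231, Σs² = 3542, Σt² = 7947, Σst = 5109
nΣst − ΣsΣt = 35763 − 36036 = -273
nΣs² − (Σs)² = 24794 − 24336 = 458; nΣt² − (Σt)² = 55629 − 53361 = 2268
r = -273 / √(458 × 2268) = -273 / 1019.1879 ≈ -0.268

-0.268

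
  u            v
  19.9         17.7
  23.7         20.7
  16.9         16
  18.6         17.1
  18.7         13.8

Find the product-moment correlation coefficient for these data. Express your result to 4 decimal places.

n = 5, Σu = 97.8, Σv = 85.3, Σu² = 1938.96, Σv² = 1480.63, Σuv = 1689.34
nΣuv − ΣuΣv = 8446.7 − 8342.34 = 104.36
nΣu² − (Σu)² = 9694.8 − 9564.84 = 129.96; nΣv² − (Σv)² = 7403.15 − 7276.09 = 127.06
r = 104.36 / √(129.96 × 127.06) = 104.36 / 128.5018 ≈ 0.8121

0.8121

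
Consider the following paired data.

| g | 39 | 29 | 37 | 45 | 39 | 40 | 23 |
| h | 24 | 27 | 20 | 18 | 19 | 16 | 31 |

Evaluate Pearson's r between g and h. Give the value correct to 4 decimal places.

-0.8979

n = 7, Σg = 252, Σh = 155, Σg² = 9406, Σh² = 3607, Σgh = 5363
nΣgh − ΣgΣh = 37541 − 39060 = -1519
nΣg² − (Σg)² = 65842 − 63504 = 2338; nΣh² − (Σh)² = 25249 − 24025 = 1224
r = -1519 / √(2338 × 1224) = -1519 / 1691.6595 ≈ -0.8979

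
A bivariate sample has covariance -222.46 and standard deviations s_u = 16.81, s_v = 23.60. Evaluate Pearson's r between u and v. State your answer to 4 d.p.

r = Cov(u,v) / (s_u · s_v) = -222.46 / (16.81 × 23.60)
  = -222.46 / 396.7160 ≈ -0.5608

-0.5608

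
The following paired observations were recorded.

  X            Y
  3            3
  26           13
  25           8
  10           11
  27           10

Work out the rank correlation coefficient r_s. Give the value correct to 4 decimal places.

0.5000

Rank X: 1, 4, 3, 2, 5
Rank Y: 1, 5, 2, 4, 3
d = rank(X) − rank(Y): 0, -1, 1, -2, 2; Σd² = 10
ρ = 1 − 6Σd² / [n(n²−1)] = 1 − 6×10 / (5×24) = 1 − 60/120 ≈ 0.5000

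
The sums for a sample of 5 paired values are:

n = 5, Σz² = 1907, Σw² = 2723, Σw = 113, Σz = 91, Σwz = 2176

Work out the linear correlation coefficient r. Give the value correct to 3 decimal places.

0.580

r = (nΣwz − ΣwΣz) / √[(nΣw² − (Σw)²)(nΣz² − (Σz)²)]
Numerator: 5×2176 − 113×91 = 597
Denominator: √[(13615 − 12769)(9535 − 8281)] = √[846 × 1254] = 1029.9922
r = 597 / 1029.9922 ≈ 0.580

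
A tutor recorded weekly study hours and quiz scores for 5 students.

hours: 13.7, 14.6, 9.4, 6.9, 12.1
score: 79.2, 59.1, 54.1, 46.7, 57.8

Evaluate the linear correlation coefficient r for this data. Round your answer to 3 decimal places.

0.725

n = 5, Σx = 56.7, Σy = 296.9, Σx² = 683.23, Σy² = 18213.99, Σxy = 3478.05
nΣxy − ΣxΣy = 17390.25 − 16834.23 = 556.02
nΣx² − (Σx)² = 3416.15 − 3214.89 = 201.26; nΣy² − (Σy)² = 91069.95 − 88149.61 = 2920.34
r = 556.02 / √(201.26 × 2920.34) = 556.02 / 766.6470 ≈ 0.725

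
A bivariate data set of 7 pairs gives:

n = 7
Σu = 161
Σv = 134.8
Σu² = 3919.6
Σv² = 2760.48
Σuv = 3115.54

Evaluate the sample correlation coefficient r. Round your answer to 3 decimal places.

r = (nΣuv − ΣuΣv) / √[(nΣu² − (Σu)²)(nΣv² − (Σv)²)]
Numerator: 7×3115.54 − 161×134.8 = 105.98
Denominator: √[(27437.2 − 25921)(19323.36 − 18171.04)] = √[1516.2 × 1152.32] = 1321.7971
r = 105.98 / 1321.7971 ≈ 0.080

0.080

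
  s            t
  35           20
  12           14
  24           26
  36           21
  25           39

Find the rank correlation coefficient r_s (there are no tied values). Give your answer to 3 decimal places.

0.200

Rank s: 4, 1, 2, 5, 3
Rank t: 2, 1, 4, 3, 5
d = rank(s) − rank(t): 2, 0, -2, 2, -2; Σd² = 16
ρ = 1 − 6Σd² / [n(n²−1)] = 1 − 6×16 / (5×24) = 1 − 96/120 ≈ 0.200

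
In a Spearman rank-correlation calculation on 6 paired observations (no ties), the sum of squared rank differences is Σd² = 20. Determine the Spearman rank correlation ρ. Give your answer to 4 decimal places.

ρ = 1 − 6Σd² / [n(n²−1)] = 1 − 6×20 / (6×35)
  = 1 − 120/210 = 1 − 0.57143 ≈ 0.4286

0.4286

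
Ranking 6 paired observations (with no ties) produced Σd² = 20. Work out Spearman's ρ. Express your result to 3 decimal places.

ρ = 1 − 6Σd² / [n(n²−1)] = 1 − 6×20 / (6×35)
  = 1 − 120/210 = 1 − 0.5714 ≈ 0.429

0.429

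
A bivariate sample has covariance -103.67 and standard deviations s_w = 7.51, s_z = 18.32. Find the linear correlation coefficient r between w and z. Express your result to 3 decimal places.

r = Cov(w,z) / (s_w · s_z) = -103.67 / (7.51 × 18.32)
  = -103.67 / 137.5832 ≈ -0.754

-0.754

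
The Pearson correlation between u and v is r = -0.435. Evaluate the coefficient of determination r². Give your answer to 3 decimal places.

0.189

r² = (-0.435)² = 0.189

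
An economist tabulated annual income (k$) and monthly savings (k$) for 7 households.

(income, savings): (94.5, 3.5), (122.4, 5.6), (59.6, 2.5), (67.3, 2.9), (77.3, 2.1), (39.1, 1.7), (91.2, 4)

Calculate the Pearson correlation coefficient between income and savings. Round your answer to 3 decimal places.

n = 7, Σx = 551.4, Σy = 22.3, Σx² = 47815, Σy² = 81.57, Σxy = 1953.96
nΣxy − ΣxΣy = 13677.72 − 12296.22 = 1381.5
nΣx² − (Σx)² = 334705 − 304041.96 = 30663.04; nΣy² − (Σy)² = 570.99 − 497.29 = 73.7
r = 1381.5 / √(30663.04 × 73.7) = 1381.5 / 1503.2851 ≈ 0.919

0.919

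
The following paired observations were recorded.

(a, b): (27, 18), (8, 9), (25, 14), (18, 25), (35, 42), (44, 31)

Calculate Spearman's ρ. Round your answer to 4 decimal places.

0.7714

Rank a: 4, 1, 3, 2, 5, 6
Rank b: 3, 1, 2, 4, 6, 5
d = rank(a) − rank(b): 1, 0, 1, -2, -1, 1; Σd² = 8
ρ = 1 − 6Σd² / [n(n²−1)] = 1 − 6×8 / (6×35) = 1 − 48/210 ≈ 0.7714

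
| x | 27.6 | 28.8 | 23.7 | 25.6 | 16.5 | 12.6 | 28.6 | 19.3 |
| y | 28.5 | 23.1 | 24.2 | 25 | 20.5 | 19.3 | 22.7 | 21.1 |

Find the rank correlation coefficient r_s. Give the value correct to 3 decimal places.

0.643

Rank x: 6, 8, 4, 5, 2, 1, 7, 3
Rank y: 8, 5, 6, 7, 2, 1, 4, 3
d = rank(x) − rank(y): -2, 3, -2, -2, 0, 0, 3, 0; Σd² = 30
ρ = 1 − 6Σd² / [n(n²−1)] = 1 − 6×30 / (8×63) = 1 − 180/504 ≈ 0.643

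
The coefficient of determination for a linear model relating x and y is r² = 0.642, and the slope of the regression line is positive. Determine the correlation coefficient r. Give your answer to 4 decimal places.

0.8012

|r| = √0.642 = 0.8012
The association is positive, so r = 0.8012.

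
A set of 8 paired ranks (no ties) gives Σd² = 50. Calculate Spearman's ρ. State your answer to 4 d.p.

ρ = 1 − 6Σd² / [n(n²−1)] = 1 − 6×50 / (8×63)
  = 1 − 300/504 = 1 − 0.59524 ≈ 0.4048

0.4048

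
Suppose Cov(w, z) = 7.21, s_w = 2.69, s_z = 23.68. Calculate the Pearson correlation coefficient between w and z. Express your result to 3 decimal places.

0.113

r = Cov(w,z) / (s_w · s_z) = 7.21 / (2.69 × 23.68)
  = 7.21 / 63.6992 ≈ 0.113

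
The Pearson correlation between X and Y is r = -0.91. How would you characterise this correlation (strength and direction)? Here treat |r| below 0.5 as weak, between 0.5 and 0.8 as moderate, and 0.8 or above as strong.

strong negative

r = -0.91 < 0 so the relationship is negative.
|r| = 0.91, which falls in the strong range.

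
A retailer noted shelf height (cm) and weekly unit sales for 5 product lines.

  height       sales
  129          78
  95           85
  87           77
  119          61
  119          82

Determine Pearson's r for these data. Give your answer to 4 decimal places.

n = 5, Σx = 549, Σy = 383, Σx² = 61557, Σy² = 29683, Σxy = 41853
nΣxy − ΣxΣy = 209265 − 210267 = -1002
nΣx² − (Σx)² = 307785 − 301401 = 6384; nΣy² − (Σy)² = 148415 − 146689 = 1726
r = -1002 / √(6384 × 1726) = -1002 / 3319.4554 ≈ -0.3019

-0.3019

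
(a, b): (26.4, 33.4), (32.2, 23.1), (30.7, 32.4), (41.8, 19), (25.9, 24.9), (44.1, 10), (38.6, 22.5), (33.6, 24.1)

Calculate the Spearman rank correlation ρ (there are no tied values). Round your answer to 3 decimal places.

-0.905

Rank a: 2, 4, 3, 7, 1, 8, 6, 5
Rank b: 8, 4, 7, 2, 6, 1, 3, 5
d = rank(a) − rank(b): -6, 0, -4, 5, -5, 7, 3, 0; Σd² = 160
ρ = 1 − 6Σd² / [n(n²−1)] = 1 − 6×160 / (8×63) = 1 − 960/504 ≈ -0.905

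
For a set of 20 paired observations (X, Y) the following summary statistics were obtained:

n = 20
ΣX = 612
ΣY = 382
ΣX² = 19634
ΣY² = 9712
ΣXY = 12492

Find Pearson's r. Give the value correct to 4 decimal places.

r = (nΣXY − ΣXΣY) / √[(nΣX² − (ΣX)²)(nΣY² − (ΣY)²)]
Numerator: 20×12492 − 612×382 = 16056
Denominator: √[(392680 − 374544)(194240 − 145924)] = √[18136 × 48316] = 29601.6718
r = 16056 / 29601.6718 ≈ 0.5424

0.5424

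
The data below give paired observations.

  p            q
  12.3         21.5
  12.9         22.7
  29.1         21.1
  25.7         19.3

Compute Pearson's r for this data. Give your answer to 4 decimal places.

-0.6751

n = 4, Σp = 80, Σq = 84.6, Σp² = 1825, Σq² = 1795.24, Σpq = 1667.3
nΣpq − ΣpΣq = 6669.2 − 6768 = -98.8
nΣp² − (Σp)² = 7300 − 6400 = 900; nΣq² − (Σq)² = 7180.96 − 7157.16 = 23.8
r = -98.8 / √(900 × 23.8) = -98.8 / 146.3557 ≈ -0.6751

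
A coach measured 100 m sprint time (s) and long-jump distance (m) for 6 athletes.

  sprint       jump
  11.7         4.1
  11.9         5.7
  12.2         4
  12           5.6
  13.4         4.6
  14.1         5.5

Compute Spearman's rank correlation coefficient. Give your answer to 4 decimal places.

Rank sprint: 1, 2, 4, 3, 5, 6
Rank jump: 2, 6, 1, 5, 3, 4
d = rank(sprint) − rank(jump): -1, -4, 3, -2, 2, 2; Σd² = 38
ρ = 1 − 6Σd² / [n(n²−1)] = 1 − 6×38 / (6×35) = 1 − 228/210 ≈ -0.0857

-0.0857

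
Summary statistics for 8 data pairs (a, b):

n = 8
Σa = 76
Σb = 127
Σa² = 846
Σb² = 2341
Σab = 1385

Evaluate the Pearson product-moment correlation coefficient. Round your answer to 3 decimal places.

0.889

r = (nΣab − ΣaΣb) / √[(nΣa² − (Σa)²)(nΣb² − (Σb)²)]
Numerator: 8×1385 − 76×127 = 1428
Denominator: √[(6768 − 5776)(18728 − 16129)] = √[992 × 2599] = 1605.6799
r = 1428 / 1605.6799 ≈ 0.889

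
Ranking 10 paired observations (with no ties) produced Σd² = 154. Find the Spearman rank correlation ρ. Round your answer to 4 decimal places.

ρ = 1 − 6Σd² / [n(n²−1)] = 1 − 6×154 / (10×99)
  = 1 − 924/990 = 1 − 0.93333 ≈ 0.0667

0.0667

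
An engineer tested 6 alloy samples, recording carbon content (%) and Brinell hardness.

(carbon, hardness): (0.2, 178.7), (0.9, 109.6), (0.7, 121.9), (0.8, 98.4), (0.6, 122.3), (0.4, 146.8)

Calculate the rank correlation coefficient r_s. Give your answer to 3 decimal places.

-0.943

Rank carbon: 1, 6, 4, 5, 3, 2
Rank hardness: 6, 2, 3, 1, 4, 5
d = rank(carbon) − rank(hardness): -5, 4, 1, 4, -1, -3; Σd² = 68
ρ = 1 − 6Σd² / [n(n²−1)] = 1 − 6×68 / (6×35) = 1 − 408/210 ≈ -0.943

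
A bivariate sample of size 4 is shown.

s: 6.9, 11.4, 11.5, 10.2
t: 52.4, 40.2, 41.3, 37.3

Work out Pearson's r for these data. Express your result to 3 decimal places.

n = 4, Σs = 40, Σt = 171.2, Σs² = 413.86, Σt² = 7458.78, Σst = 1675.25
nΣst − ΣsΣt = 6701 − 6848 = -147
nΣs² − (Σs)² = 1655.44 − 1600 = 55.44; nΣt² − (Σt)² = 29835.12 − 29309.44 = 525.68
r = -147 / √(55.44 × 525.68) = -147 / 170.7153 ≈ -0.861

-0.861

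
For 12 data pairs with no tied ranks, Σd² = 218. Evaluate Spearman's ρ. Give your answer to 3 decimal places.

ρ = 1 − 6Σd² / [n(n²−1)] = 1 − 6×218 / (12×143)
  = 1 − 1308/1716 = 1 − 0.7622 ≈ 0.238

0.238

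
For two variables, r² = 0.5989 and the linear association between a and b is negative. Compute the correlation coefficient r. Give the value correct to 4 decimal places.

-0.7739

|r| = √0.5989 = 0.7739
The association is negative, so r = −0.7739.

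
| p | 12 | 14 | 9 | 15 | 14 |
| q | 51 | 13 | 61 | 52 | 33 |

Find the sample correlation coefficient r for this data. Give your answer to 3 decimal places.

n = 5, Σp = 64, Σq = 210, Σp² = 842, Σq² = 10284, Σpq = 2585
nΣpq − ΣpΣq = 12925 − 13440 = -515
nΣp² − (Σp)² = 4210 − 4096 = 114; nΣq² − (Σq)² = 51420 − 44100 = 7320
r = -515 / √(114 × 7320) = -515 / 913.4988 ≈ -0.564

-0.564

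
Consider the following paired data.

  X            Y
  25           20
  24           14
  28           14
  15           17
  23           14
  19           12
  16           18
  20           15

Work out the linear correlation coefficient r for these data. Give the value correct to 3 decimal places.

-0.169

n = 8, ΣX = 170, ΣY = 124, ΣX² = 3756, ΣY² = 1970, ΣXY = 2621
nΣXY − ΣXΣY = 20968 − 21080 = -112
nΣX² − (ΣX)² = 30048 − 28900 = 1148; nΣY² − (ΣY)² = 15760 − 15376 = 384
r = -112 / √(1148 × 384) = -112 / 663.9518 ≈ -0.169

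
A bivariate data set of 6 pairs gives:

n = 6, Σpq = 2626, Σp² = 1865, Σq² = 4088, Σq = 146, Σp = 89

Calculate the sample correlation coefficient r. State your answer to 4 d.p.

r = (nΣpq − ΣpΣq) / √[(nΣp² − (Σp)²)(nΣq² − (Σq)²)]
Numerator: 6×2626 − 89×146 = 2762
Denominator: √[(11190 − 7921)(24528 − 21316)] = √[3269 × 3212] = 3240.3747
r = 2762 / 3240.3747 ≈ 0.8524

0.8524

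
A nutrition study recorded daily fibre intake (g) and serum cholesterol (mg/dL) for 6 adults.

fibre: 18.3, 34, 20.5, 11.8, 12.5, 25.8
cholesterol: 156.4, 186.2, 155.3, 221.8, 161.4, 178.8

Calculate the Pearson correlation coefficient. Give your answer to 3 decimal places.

n = 6, Σx = 122.9, Σy = 1059.9, Σx² = 2872.27, Σy² = 190464.13, Σxy = 21624.35
nΣxy − ΣxΣy = 129746.1 − 130261.71 = -515.61
nΣx² − (Σx)² = 17233.62 − 15104.41 = 2129.21; nΣy² − (Σy)² = 1142784.78 − 1123388.01 = 19396.77
r = -515.61 / √(2129.21 × 19396.77) = -515.61 / 6426.4918 ≈ -0.080

-0.080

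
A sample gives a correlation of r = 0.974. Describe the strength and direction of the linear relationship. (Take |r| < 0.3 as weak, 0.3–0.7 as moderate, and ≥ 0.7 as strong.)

strong positive

r = 0.974 > 0 so the relationship is positive.
|r| = 0.974, which falls in the strong range.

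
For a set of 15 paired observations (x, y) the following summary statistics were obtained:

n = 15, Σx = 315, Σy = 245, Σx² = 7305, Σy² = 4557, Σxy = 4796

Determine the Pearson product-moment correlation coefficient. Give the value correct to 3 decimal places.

r = (nΣxy − ΣxΣy) / √[(nΣx² − (Σx)²)(nΣy² − (Σy)²)]
Numerator: 15×4796 − 315×245 = -5235
Denominator: √[(109575 − 99225)(68355 − 60025)] = √[10350 × 8330] = 9285.2302
r = -5235 / 9285.2302 ≈ -0.564

-0.564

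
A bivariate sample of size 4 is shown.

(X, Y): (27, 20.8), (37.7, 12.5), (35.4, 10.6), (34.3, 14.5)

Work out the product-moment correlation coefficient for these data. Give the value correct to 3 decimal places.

-0.925

n = 4, ΣX = 134.4, ΣY = 58.4, ΣX² = 4579.94, ΣY² = 911.5, ΣXY = 1905.44
nΣXY − ΣXΣY = 7621.76 − 7848.96 = -227.2
nΣX² − (ΣX)² = 18319.76 − 18063.36 = 256.4; nΣY² − (ΣY)² = 3646 − 3410.56 = 235.44
r = -227.2 / √(256.4 × 235.44) = -227.2 / 245.6966 ≈ -0.925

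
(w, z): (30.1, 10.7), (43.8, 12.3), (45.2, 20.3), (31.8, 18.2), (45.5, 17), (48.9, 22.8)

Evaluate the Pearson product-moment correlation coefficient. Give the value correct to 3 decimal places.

0.568

n = 6, Σw = 245.3, Σz = 101.3, Σw² = 10340.19, Σz² = 1817.95, Σwz = 4245.55
nΣwz − ΣwΣz = 25473.3 − 24848.89 = 624.41
nΣw² − (Σw)² = 62041.14 − 60172.09 = 1869.05; nΣz² − (Σz)² = 10907.7 − 10261.69 = 646.01
r = 624.41 / √(1869.05 × 646.01) = 624.41 / 1098.8289 ≈ 0.568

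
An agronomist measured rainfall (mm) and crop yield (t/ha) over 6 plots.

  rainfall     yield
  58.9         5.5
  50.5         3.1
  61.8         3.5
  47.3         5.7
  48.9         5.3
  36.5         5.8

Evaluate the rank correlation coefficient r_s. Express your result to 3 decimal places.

-0.714

Rank rainfall: 5, 4, 6, 2, 3, 1
Rank yield: 4, 1, 2, 5, 3, 6
d = rank(rainfall) − rank(yield): 1, 3, 4, -3, 0, -5; Σd² = 60
ρ = 1 − 6Σd² / [n(n²−1)] = 1 − 6×60 / (6×35) = 1 − 360/210 ≈ -0.714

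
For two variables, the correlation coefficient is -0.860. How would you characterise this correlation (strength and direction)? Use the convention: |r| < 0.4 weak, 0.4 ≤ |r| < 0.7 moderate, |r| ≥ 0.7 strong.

r = -0.860 < 0 so the relationship is negative.
|r| = 0.860, which falls in the strong range.

strong negative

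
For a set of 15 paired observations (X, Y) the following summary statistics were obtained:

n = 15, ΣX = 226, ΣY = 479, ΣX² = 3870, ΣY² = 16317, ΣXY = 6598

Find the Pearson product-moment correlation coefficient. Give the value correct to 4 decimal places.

-0.8984

r = (nΣXY − ΣXΣY) / √[(nΣX² − (ΣX)²)(nΣY² − (ΣY)²)]
Numerator: 15×6598 − 226×479 = -9284
Denominator: √[(58050 − 51076)(244755 − 229441)] = √[6974 × 15314] = 10334.4006
r = -9284 / 10334.4006 ≈ -0.8984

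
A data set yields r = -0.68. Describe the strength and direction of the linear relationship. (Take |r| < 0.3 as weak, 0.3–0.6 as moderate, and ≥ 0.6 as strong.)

r = -0.68 < 0 so the relationship is negative.
|r| = 0.68, which falls in the strong range.

strong negative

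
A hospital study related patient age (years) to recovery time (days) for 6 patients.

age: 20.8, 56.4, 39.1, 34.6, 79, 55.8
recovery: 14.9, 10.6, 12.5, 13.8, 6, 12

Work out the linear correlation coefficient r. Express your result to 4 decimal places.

n = 6, Σx = 285.7, Σy = 69.8, Σx² = 15694.21, Σy² = 861.06, Σxy = 3017.59
nΣxy − ΣxΣy = 18105.54 − 19941.86 = -1836.32
nΣx² − (Σx)² = 94165.26 − 81624.49 = 12540.77; nΣy² − (Σy)² = 5166.36 − 4872.04 = 294.32
r = -1836.32 / √(12540.77 × 294.32) = -1836.32 / 1921.1974 ≈ -0.9558

-0.9558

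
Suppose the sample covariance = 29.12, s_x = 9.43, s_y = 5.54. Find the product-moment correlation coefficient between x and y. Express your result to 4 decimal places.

0.5574

r = Cov(x,y) / (s_x · s_y) = 29.12 / (9.43 × 5.54)
  = 29.12 / 52.2422 ≈ 0.5574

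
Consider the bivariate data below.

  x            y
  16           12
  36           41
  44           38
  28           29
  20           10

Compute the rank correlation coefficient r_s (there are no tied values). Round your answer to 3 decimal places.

Rank x: 1, 4, 5, 3, 2
Rank y: 2, 5, 4, 3, 1
d = rank(x) − rank(y): -1, -1, 1, 0, 1; Σd² = 4
ρ = 1 − 6Σd² / [n(n²−1)] = 1 − 6×4 / (5×24) = 1 − 24/120 ≈ 0.800

0.800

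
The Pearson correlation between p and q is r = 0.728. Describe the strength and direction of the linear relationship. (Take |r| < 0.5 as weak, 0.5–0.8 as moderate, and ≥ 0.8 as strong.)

r = 0.728 > 0 so the relationship is positive.
|r| = 0.728, which falls in the moderate range.

moderate positive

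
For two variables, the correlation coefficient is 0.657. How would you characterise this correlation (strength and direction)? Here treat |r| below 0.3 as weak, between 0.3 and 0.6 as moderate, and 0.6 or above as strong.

strong positive

r = 0.657 > 0 so the relationship is positive.
|r| = 0.657, which falls in the strong range.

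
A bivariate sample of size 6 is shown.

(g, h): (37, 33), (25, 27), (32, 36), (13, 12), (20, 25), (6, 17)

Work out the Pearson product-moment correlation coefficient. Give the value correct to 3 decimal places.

n = 6, Σg = 133, Σh = 150, Σg² = 3623, Σh² = 4172, Σgh = 3806
nΣgh − ΣgΣh = 22836 − 19950 = 2886
nΣg² − (Σg)² = 21738 − 17689 = 4049; nΣh² − (Σh)² = 25032 − 22500 = 2532
r = 2886 / √(4049 × 2532) = 2886 / 3201.8851 ≈ 0.901

0.901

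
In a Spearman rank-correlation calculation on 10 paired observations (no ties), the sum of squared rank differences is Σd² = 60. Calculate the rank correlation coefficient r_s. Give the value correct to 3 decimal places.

ρ = 1 − 6Σd² / [n(n²−1)] = 1 − 6×60 / (10×99)
  = 1 − 360/990 = 1 − 0.3636 ≈ 0.636

0.636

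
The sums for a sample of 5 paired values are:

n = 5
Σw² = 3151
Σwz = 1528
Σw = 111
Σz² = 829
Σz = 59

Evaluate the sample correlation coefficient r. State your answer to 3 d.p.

r = (nΣwz − ΣwΣz) / √[(nΣw² − (Σw)²)(nΣz² − (Σz)²)]
Numerator: 5×1528 − 111×59 = 1091
Denominator: √[(15755 − 12321)(4145 − 3481)] = √[3434 × 664] = 1510.0252
r = 1091 / 1510.0252 ≈ 0.723

0.723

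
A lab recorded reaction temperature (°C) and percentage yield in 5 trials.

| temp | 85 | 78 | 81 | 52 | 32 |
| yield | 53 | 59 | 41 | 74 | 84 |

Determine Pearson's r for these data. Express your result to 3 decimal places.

n = 5, Σx = 328, Σy = 311, Σx² = 23598, Σy² = 20503, Σxy = 18964
nΣxy − ΣxΣy = 94820 − 102008 = -7188
nΣx² − (Σx)² = 117990 − 107584 = 10406; nΣy² − (Σy)² = 102515 − 96721 = 5794
r = -7188 / √(10406 × 5794) = -7188 / 7764.8158 ≈ -0.926

-0.926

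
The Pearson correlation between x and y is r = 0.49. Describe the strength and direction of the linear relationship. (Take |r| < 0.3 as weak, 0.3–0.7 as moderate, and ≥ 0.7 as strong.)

r = 0.49 > 0 so the relationship is positive.
|r| = 0.49, which falls in the moderate range.

moderate positive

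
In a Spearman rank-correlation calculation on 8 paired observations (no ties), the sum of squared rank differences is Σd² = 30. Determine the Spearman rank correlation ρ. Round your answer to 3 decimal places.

0.643

ρ = 1 − 6Σd² / [n(n²−1)] = 1 − 6×30 / (8×63)
  = 1 − 180/504 = 1 − 0.3571 ≈ 0.643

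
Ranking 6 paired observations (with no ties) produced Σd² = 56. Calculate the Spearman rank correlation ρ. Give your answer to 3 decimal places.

ρ = 1 − 6Σd² / [n(n²−1)] = 1 − 6×56 / (6×35)
  = 1 − 336/210 = 1 − 1.6000 ≈ -0.600

-0.600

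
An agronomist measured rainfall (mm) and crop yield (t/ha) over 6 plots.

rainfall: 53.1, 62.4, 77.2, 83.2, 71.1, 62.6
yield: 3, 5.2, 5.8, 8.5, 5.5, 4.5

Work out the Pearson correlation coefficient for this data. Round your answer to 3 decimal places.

n = 6, Σx = 409.6, Σy = 32.5, Σx² = 28569.42, Σy² = 192.43, Σxy = 2311.49
nΣxy − ΣxΣy = 13868.94 − 13312 = 556.94
nΣx² − (Σx)² = 171416.52 − 167772.16 = 3644.36; nΣy² − (Σy)² = 1154.58 − 1056.25 = 98.33
r = 556.94 / √(3644.36 × 98.33) = 556.94 / 598.6234 ≈ 0.930

0.930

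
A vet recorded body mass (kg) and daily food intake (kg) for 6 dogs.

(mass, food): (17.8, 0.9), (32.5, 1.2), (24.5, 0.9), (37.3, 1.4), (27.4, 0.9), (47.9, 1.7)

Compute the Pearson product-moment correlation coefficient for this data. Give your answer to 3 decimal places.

0.954

n = 6, Σx = 187.4, Σy = 7, Σx² = 6409.8, Σy² = 8.72, Σxy = 235.38
nΣxy − ΣxΣy = 1412.28 − 1311.8 = 100.48
nΣx² − (Σx)² = 38458.8 − 35118.76 = 3340.04; nΣy² − (Σy)² = 52.32 − 49 = 3.32
r = 100.48 / √(3340.04 × 3.32) = 100.48 / 105.3040 ≈ 0.954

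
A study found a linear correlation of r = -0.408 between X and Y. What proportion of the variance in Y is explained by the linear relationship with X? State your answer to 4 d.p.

r² = (-0.408)² = 0.1665

0.1665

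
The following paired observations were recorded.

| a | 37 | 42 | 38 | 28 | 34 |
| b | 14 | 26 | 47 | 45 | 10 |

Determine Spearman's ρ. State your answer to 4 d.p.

Rank a: 3, 5, 4, 1, 2
Rank b: 2, 3, 5, 4, 1
d = rank(a) − rank(b): 1, 2, -1, -3, 1; Σd² = 16
ρ = 1 − 6Σd² / [n(n²−1)] = 1 − 6×16 / (5×24) = 1 − 96/120 ≈ 0.2000

0.2000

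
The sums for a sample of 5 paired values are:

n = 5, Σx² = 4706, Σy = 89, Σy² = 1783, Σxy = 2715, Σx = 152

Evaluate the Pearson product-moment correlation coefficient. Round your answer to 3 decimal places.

r = (nΣxy − ΣxΣy) / √[(nΣx² − (Σx)²)(nΣy² − (Σy)²)]
Numerator: 5×2715 − 152×89 = 47
Denominator: √[(23530 − 23104)(8915 − 7921)] = √[426 × 994] = 650.7257
r = 47 / 650.7257 ≈ 0.072

0.072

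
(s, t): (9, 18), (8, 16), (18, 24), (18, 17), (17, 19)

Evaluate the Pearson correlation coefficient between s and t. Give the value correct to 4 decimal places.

0.5564

n = 5, Σs = 70, Σt = 94, Σs² = 1082, Σt² = 1806, Σst = 1351
nΣst − ΣsΣt = 6755 − 6580 = 175
nΣs² − (Σs)² = 5410 − 4900 = 510; nΣt² − (Σt)² = 9030 − 8836 = 194
r = 175 / √(510 × 194) = 175 / 314.5473 ≈ 0.5564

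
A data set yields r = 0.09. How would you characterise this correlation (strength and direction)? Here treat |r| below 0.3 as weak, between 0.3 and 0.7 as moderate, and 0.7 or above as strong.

weak positive

r = 0.09 > 0 so the relationship is positive.
|r| = 0.09, which falls in the weak range.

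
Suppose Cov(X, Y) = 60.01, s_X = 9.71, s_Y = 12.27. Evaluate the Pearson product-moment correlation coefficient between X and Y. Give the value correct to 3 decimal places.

0.504

r = Cov(X,Y) / (s_X · s_Y) = 60.01 / (9.71 × 12.27)
  = 60.01 / 119.1417 ≈ 0.504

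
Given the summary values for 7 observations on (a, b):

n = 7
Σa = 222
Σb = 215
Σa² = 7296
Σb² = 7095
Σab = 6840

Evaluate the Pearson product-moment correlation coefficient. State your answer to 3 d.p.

0.060

r = (nΣab − ΣaΣb) / √[(nΣa² − (Σa)²)(nΣb² − (Σb)²)]
Numerator: 7×6840 − 222×215 = 150
Denominator: √[(51072 − 49284)(49665 − 46225)] = √[1788 × 3440] = 2480.0645
r = 150 / 2480.0645 ≈ 0.060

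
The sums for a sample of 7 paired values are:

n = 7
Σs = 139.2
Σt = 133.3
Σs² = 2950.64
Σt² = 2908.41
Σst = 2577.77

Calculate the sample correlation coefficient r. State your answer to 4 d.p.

-0.2809

r = (nΣst − ΣsΣt) / √[(nΣs² − (Σs)²)(nΣt² − (Σt)²)]
Numerator: 7×2577.77 − 139.2×133.3 = -510.97
Denominator: √[(20654.48 − 19376.64)(20358.87 − 17768.89)] = √[1277.84 × 2589.98] = 1819.2251
r = -510.97 / 1819.2251 ≈ -0.2809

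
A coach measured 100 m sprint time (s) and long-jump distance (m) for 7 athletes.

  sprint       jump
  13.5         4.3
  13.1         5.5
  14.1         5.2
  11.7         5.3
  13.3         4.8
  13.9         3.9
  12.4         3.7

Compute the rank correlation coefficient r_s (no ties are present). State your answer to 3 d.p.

-0.179

Rank sprint: 5, 3, 7, 1, 4, 6, 2
Rank jump: 3, 7, 5, 6, 4, 2, 1
d = rank(sprint) − rank(jump): 2, -4, 2, -5, 0, 4, 1; Σd² = 66
ρ = 1 − 6Σd² / [n(n²−1)] = 1 − 6×66 / (7×48) = 1 − 396/336 ≈ -0.179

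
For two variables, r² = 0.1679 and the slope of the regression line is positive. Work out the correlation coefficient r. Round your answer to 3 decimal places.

|r| = √0.1679 = 0.410
The association is positive, so r = 0.410.

0.410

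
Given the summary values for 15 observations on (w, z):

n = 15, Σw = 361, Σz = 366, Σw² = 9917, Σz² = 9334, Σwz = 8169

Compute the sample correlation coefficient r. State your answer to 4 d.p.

-0.9079

r = (nΣwz − ΣwΣz) / √[(nΣw² − (Σw)²)(nΣz² − (Σz)²)]
Numerator: 15×8169 − 361×366 = -9591
Denominator: √[(148755 − 130321)(140010 − 133956)] = √[18434 × 6054] = 10564.0634
r = -9591 / 10564.0634 ≈ -0.9079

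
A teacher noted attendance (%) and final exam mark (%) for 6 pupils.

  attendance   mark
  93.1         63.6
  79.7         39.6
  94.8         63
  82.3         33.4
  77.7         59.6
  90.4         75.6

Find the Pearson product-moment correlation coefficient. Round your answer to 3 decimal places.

n = 6, Σx = 518, Σy = 334.8, Σx² = 44989.48, Σy² = 19965.2, Σxy = 29263.66
nΣxy − ΣxΣy = 175581.96 − 173426.4 = 2155.56
nΣx² − (Σx)² = 269936.88 − 268324 = 1612.88; nΣy² − (Σy)² = 119791.2 − 112091.04 = 7700.16
r = 2155.56 / √(1612.88 × 7700.16) = 2155.56 / 3524.1217 ≈ 0.612

0.612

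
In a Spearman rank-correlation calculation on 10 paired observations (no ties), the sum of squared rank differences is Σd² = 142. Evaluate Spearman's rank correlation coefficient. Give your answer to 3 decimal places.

0.139

ρ = 1 − 6Σd² / [n(n²−1)] = 1 − 6×142 / (10×99)
  = 1 − 852/990 = 1 − 0.8606 ≈ 0.139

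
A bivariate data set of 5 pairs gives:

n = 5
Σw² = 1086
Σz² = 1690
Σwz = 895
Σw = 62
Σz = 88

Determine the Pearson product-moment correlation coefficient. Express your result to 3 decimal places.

r = (nΣwz − ΣwΣz) / √[(nΣw² − (Σw)²)(nΣz² − (Σz)²)]
Numerator: 5×895 − 62×88 = -981
Denominator: √[(5430 − 3844)(8450 − 7744)] = √[1586 × 706] = 1058.1663
r = -981 / 1058.1663 ≈ -0.927

-0.927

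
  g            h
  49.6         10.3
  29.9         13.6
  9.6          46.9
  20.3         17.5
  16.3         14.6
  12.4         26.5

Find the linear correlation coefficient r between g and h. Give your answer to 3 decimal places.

n = 6, Σg = 138.1, Σh = 129.4, Σg² = 4277.87, Σh² = 3712.32, Σgh = 2289.59
nΣgh − ΣgΣh = 13737.54 − 17870.14 = -4132.6
nΣg² − (Σg)² = 25667.22 − 19071.61 = 6595.61; nΣh² − (Σh)² = 22273.92 − 16744.36 = 5529.56
r = -4132.6 / √(6595.61 × 5529.56) = -4132.6 / 6039.1077 ≈ -0.684

-0.684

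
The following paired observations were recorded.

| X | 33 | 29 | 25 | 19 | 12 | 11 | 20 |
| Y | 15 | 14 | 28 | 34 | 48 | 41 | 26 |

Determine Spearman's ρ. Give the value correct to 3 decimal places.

Rank X: 7, 6, 5, 3, 2, 1, 4
Rank Y: 2, 1, 4, 5, 7, 6, 3
d = rank(X) − rank(Y): 5, 5, 1, -2, -5, -5, 1; Σd² = 106
ρ = 1 − 6Σd² / [n(n²−1)] = 1 − 6×106 / (7×48) = 1 − 636/336 ≈ -0.893

-0.893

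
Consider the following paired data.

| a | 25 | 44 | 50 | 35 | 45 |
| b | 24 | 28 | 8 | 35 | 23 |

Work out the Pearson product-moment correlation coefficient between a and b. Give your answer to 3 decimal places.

n = 5, Σa = 199, Σb = 118, Σa² = 8311, Σb² = 3178, Σab = 4492
nΣab − ΣaΣb = 22460 − 23482 = -1022
nΣa² − (Σa)² = 41555 − 39601 = 1954; nΣb² − (Σb)² = 15890 − 13924 = 1966
r = -1022 / √(1954 × 1966) = -1022 / 1959.9908 ≈ -0.521

-0.521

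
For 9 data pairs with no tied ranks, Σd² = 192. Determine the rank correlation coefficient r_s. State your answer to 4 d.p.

-0.6000

ρ = 1 − 6Σd² / [n(n²−1)] = 1 − 6×192 / (9×80)
  = 1 − 1152/720 = 1 − 1.60000 ≈ -0.6000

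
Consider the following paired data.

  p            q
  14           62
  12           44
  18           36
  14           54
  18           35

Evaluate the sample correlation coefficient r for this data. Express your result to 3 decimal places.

n = 5, Σp = 76, Σq = 231, Σp² = 1184, Σq² = 11217, Σpq = 3430
nΣpq − ΣpΣq = 17150 − 17556 = -406
nΣp² − (Σp)² = 5920 − 5776 = 144; nΣq² − (Σq)² = 56085 − 53361 = 2724
r = -406 / √(144 × 2724) = -406 / 626.3034 ≈ -0.648

-0.648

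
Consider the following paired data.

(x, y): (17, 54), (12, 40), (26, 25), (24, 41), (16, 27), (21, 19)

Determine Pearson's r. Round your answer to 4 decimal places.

n = 6, Σx = 116, Σy = 206, Σx² = 2382, Σy² = 7912, Σxy = 3863
nΣxy − ΣxΣy = 23178 − 23896 = -718
nΣx² − (Σx)² = 14292 − 13456 = 836; nΣy² − (Σy)² = 47472 − 42436 = 5036
r = -718 / √(836 × 5036) = -718 / 2051.8518 ≈ -0.3499

-0.3499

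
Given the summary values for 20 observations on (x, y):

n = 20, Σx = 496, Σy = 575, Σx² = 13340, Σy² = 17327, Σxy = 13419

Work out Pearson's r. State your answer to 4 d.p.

-0.9248

r = (nΣxy − ΣxΣy) / √[(nΣx² − (Σx)²)(nΣy² − (Σy)²)]
Numerator: 20×13419 − 496×575 = -16820
Denominator: √[(266800 − 246016)(346540 − 330625)] = √[20784 × 15915] = 18187.2857
r = -16820 / 18187.2857 ≈ -0.9248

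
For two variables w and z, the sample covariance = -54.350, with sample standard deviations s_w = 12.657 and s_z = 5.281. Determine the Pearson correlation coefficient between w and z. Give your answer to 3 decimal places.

r = Cov(w,z) / (s_w · s_z) = -54.350 / (12.657 × 5.281)
  = -54.350 / 66.8416 ≈ -0.813

-0.813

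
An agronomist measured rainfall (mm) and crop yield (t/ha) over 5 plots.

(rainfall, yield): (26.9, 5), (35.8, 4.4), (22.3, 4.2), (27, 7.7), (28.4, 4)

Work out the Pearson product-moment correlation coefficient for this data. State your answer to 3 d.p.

-0.109

n = 5, Σx = 140.4, Σy = 25.3, Σx² = 4038.1, Σy² = 137.29, Σxy = 707.18
nΣxy − ΣxΣy = 3535.9 − 3552.12 = -16.22
nΣx² − (Σx)² = 20190.5 − 19712.16 = 478.34; nΣy² − (Σy)² = 686.45 − 640.09 = 46.36
r = -16.22 / √(478.34 × 46.36) = -16.22 / 148.9156 ≈ -0.109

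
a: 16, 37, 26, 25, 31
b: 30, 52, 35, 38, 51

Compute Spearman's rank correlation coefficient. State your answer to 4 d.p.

Rank a: 1, 5, 3, 2, 4
Rank b: 1, 5, 2, 3, 4
d = rank(a) − rank(b): 0, 0, 1, -1, 0; Σd² = 2
ρ = 1 − 6Σd² / [n(n²−1)] = 1 − 6×2 / (5×24) = 1 − 12/120 ≈ 0.9000

0.9000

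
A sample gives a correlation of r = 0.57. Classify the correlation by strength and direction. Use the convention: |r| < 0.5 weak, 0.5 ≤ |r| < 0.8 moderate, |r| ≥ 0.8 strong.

moderate positive

r = 0.57 > 0 so the relationship is positive.
|r| = 0.57, which falls in the moderate range.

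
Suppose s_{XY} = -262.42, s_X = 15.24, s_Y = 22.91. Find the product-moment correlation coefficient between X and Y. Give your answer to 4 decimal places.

r = Cov(X,Y) / (s_X · s_Y) = -262.42 / (15.24 × 22.91)
  = -262.42 / 349.1484 ≈ -0.7516

-0.7516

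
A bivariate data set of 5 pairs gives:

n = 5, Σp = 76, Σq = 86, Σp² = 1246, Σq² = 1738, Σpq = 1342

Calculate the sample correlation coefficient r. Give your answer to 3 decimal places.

r = (nΣpq − ΣpΣq) / √[(nΣp² − (Σp)²)(nΣq² − (Σq)²)]
Numerator: 5×1342 − 76×86 = 174
Denominator: √[(6230 − 5776)(8690 − 7396)] = √[454 × 1294] = 766.4698
r = 174 / 766.4698 ≈ 0.227

0.227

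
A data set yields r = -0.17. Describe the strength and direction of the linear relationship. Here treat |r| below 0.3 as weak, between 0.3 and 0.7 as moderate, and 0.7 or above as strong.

r = -0.17 < 0 so the relationship is negative.
|r| = 0.17, which falls in the weak range.

weak negative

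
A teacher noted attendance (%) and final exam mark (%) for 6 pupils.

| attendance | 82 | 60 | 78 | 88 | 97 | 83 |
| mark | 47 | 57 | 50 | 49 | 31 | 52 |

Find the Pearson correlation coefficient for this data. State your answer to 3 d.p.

n = 6, Σx = 488, Σy = 286, Σx² = 40450, Σy² = 14024, Σxy = 22809
nΣxy − ΣxΣy = 136854 − 139568 = -2714
nΣx² − (Σx)² = 242700 − 238144 = 4556; nΣy² − (Σy)² = 84144 − 81796 = 2348
r = -2714 / √(4556 × 2348) = -2714 / 3270.7015 ≈ -0.830

-0.830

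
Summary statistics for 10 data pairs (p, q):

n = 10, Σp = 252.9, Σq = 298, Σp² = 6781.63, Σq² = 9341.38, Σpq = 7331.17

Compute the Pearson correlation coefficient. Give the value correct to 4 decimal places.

-0.4867

r = (nΣpq − ΣpΣq) / √[(nΣp² − (Σp)²)(nΣq² − (Σq)²)]
Numerator: 10×7331.17 − 252.9×298 = -2052.5
Denominator: √[(67816.3 − 63958.41)(93413.8 − 88804)] = √[3857.89 × 4609.8] = 4217.1200
r = -2052.5 / 4217.1200 ≈ -0.4867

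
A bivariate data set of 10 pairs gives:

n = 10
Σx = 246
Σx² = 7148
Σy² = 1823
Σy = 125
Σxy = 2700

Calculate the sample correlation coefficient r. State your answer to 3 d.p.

-0.702

r = (nΣxy − ΣxΣy) / √[(nΣx² − (Σx)²)(nΣy² − (Σy)²)]
Numerator: 10×2700 − 246×125 = -3750
Denominator: √[(71480 − 60516)(18230 − 15625)] = √[10964 × 2605] = 5344.2698
r = -3750 / 5344.2698 ≈ -0.702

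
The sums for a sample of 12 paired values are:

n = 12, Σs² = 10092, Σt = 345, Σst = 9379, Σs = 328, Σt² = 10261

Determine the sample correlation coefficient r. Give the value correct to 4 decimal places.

r = (nΣst − ΣsΣt) / √[(nΣs² − (Σs)²)(nΣt² − (Σt)²)]
Numerator: 12×9379 − 328×345 = -612
Denominator: √[(121104 − 107584)(123132 − 119025)] = √[13520 × 4107] = 7451.6200
r = -612 / 7451.6200 ≈ -0.0821

-0.0821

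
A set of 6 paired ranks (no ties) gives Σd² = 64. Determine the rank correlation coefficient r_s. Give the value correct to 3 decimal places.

-0.829

ρ = 1 − 6Σd² / [n(n²−1)] = 1 − 6×64 / (6×35)
  = 1 − 384/210 = 1 − 1.8286 ≈ -0.829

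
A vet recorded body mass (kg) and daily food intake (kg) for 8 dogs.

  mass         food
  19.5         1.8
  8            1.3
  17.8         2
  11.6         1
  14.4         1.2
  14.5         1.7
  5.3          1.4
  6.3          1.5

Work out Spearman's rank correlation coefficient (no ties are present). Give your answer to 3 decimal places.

0.548

Rank mass: 8, 3, 7, 4, 5, 6, 1, 2
Rank food: 7, 3, 8, 1, 2, 6, 4, 5
d = rank(mass) − rank(food): 1, 0, -1, 3, 3, 0, -3, -3; Σd² = 38
ρ = 1 − 6Σd² / [n(n²−1)] = 1 − 6×38 / (8×63) = 1 − 228/504 ≈ 0.548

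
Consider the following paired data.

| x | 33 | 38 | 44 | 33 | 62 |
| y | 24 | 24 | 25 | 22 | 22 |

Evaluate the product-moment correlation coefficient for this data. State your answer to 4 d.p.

n = 5, Σx = 210, Σy = 117, Σx² = 9402, Σy² = 2745, Σxy = 4894
nΣxy − ΣxΣy = 24470 − 24570 = -100
nΣx² − (Σx)² = 47010 − 44100 = 2910; nΣy² − (Σy)² = 13725 − 13689 = 36
r = -100 / √(2910 × 36) = -100 / 323.6665 ≈ -0.3090

-0.3090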